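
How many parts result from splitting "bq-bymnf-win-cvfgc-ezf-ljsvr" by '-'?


Input string: 'bq-bymnf-win-cvfgc-ezf-ljsvr'
Delimiter: '-'
Split result: 'bq', 'bymnf', 'win', 'cvfgc', 'ezf', 'ljsvr'
Number of parts: 6


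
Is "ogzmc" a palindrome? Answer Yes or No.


Input string: 'ogzmc'
Reversed: 'cmzgo'
Compare pairs: s[0]='o' vs s[4]='c' (mismatch), s[1]='g' vs s[3]='m' (mismatch)
Palindrome: No


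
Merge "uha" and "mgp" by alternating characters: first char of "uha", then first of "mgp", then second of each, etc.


String 1: 'uha'
String 2: 'mgp'
Operation: alternate characters
Pairs: 'u'+'m', 'h'+'g', 'a'+'p'
Result: umhgap


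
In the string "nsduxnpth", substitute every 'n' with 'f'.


Input string: 'nsduxnpth'
Operation: replace 'n' with 'f'
Positions of 'n': 0, 5
After replacement: fsduxfpth


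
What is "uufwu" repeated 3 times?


Input string: 'uufwu'
Operation: repeat 3 times
Concatenation: 'uufwu' + 'uufwu' + 'uufwu'
Result: uufwuuufwuuufwu


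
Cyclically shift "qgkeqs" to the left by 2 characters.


Input: 'qgkeqs', shift = 2
Operation: split at index 2 and swap parts
Front part s[0:2] = 'qg'
Back part s[2:] = 'keqs'
Rotated = back + front = 'keqs' + 'qg'
Result: keqsqg


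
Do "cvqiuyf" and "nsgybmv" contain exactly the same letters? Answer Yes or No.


String 1: 'cvqiuyf' -> sorted: 'cfiquvy'
String 2: 'nsgybmv' -> sorted: 'bgmnsvy'
Compare sorted forms: 'cfiquvy' != 'bgmnsvy'
Anagram: No


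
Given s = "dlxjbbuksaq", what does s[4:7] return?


Input string: 'dlxjbbuksaq'
Operation: slice [4:7]
Extract characters: s[4]='b', s[5]='b', s[6]='u'
Result: bbu


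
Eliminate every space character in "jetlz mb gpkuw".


Input string: 'jetlz mb gpkuw'
Operation: remove all spaces
Words: 'jetlz', 'mb', 'gpkuw'
Join without spaces: jetlzmbgpkuw


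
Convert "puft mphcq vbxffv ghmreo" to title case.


Input string: 'puft mphcq vbxffv ghmreo'
Operation: capitalize first letter of each word
Word transformations: 'puft'->'Puft', 'mphcq'->'Mphcq', 'vbxffv'->'Vbxffv', 'ghmreo'->'Ghmreo'
Result: Puft Mphcq Vbxffv Ghmreo


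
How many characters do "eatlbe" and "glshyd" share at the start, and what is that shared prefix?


String 1: 'eatlbe'
String 2: 'glshyd'
Compare position by position:
pos 0: 'e' vs 'g' differ -> stop
Longest common prefix: "" (length 0)


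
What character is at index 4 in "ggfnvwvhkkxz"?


Input string: 'ggfnvwvhkkxz'
Operation: get character at index 4
Index mapping: s[0]='g', s[1]='g', s[2]='f', s[3]='n', s[4]='v'
Result: 'v'


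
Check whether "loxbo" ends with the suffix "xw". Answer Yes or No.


Input string: 'loxbo'
Suffix to check: 'xw'
Last 2 characters of input: 'bo'
Match: False
Result: No


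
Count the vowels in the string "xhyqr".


Input string: 'xhyqr'
Operation: count vowels (a, e, i, o, u)
Scan: s[0]='x', s[1]='h', s[2]='y', s[3]='q', s[4]='r'
Vowels found: 0
Result: 0


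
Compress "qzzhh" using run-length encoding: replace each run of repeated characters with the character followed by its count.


Input: 'qzzhh'
Operation: identify consecutive runs
Runs: 'q' -> q1, 'zz' -> z2, 'hh' -> h2
Encoded: q1z2h2


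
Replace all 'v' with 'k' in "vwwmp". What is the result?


Input string: 'vwwmp'
Operation: replace 'v' with 'k'
Positions of 'v': 0
After replacement: kwwmp


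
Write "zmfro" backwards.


Input string: 'zmfro'
Operation: reverse character order
Original order: 'z' -> 'm' -> 'f' -> 'r' -> 'o'
Reversed order: 'o' -> 'r' -> 'f' -> 'm' -> 'z'
Result: orfmz


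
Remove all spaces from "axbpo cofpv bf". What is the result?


Input string: 'axbpo cofpv bf'
Operation: remove all spaces
Words: 'axbpo', 'cofpv', 'bf'
Join without spaces: axbpocofpvbf


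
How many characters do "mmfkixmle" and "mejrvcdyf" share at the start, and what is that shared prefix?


String 1: 'mmfkixmle'
String 2: 'mejrvcdyf'
Compare position by position:
pos 0: 'm' vs 'm' match
pos 1: 'm' vs 'e' differ -> stop
Longest common prefix: "m" (length 1)


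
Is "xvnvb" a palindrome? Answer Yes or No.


Input string: 'xvnvb'
Reversed: 'bvnvx'
Compare pairs: s[0]='x' vs s[4]='b' (mismatch), s[1]='v' vs s[3]='v' (match)
Palindrome: No


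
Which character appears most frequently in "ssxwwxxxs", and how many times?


Input: 'ssxwwxxxs'
Operation: tally each character
Counts: 's':3, 'w':2, 'x':4
Maximum: 'x' appears 4 times


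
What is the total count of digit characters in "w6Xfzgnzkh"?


Input string: 'w6Xfzgnzkh'
Operation: count digit characters (0-9)
Scan: 'w', '6'(digit), 'X', 'f', 'z', 'g', 'n', 'z', 'k', 'h'
Digits found: 1
Result: 1


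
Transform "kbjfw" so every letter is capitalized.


Input string: 'kbjfw'
Operation: convert each letter to uppercase
Mapping: 'k'->'K', 'b'->'B', 'j'->'J', 'f'->'F', 'w'->'W'
Result: KBJFW


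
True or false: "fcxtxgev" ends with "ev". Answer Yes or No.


Input string: 'fcxtxgev'
Suffix to check: 'ev'
Last 2 characters of input: 'ev'
Match: True
Result: Yes


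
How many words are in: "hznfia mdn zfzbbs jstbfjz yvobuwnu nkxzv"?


Input string: 'hznfia mdn zfzbbs jstbfjz yvobuwnu nkxzv'
Operation: split by spaces
Words found: 'hznfia', 'mdn', 'zfzbbs', 'jstbfjz', 'yvobuwnu', 'nkxzv'
Word count: 6


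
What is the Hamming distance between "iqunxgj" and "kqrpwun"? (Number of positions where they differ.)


String 1: 'iqunxgj'
String 2: 'kqrpwun'
Compare each position: pos 0: 'i'!='k', pos 1: 'q'=='q', pos 2: 'u'!='r', pos 3: 'n'!='p', pos 4: 'x'!='w', pos 5: 'g'!='u', pos 6: 'j'!='n'
Differing positions: 6
Hamming distance: 6


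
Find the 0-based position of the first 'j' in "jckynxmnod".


Input string: 'jckynxmnod'
Target: 'j'
Scanning left to right: s[0]='j'
First match at index: 0


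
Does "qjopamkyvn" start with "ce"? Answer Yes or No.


Input string: 'qjopamkyvn'
Prefix to check: 'ce'
First 2 characters of input: 'qj'
Match: False
Result: No


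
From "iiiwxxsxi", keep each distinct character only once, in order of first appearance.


Input: 'iiiwxxsxi'
Operation: keep first occurrence of each character
Scan: s[0]='i' new -> keep; s[1]='i' seen -> skip; s[2]='i' seen -> skip; s[3]='w' new -> keep; s[4]='x' new -> keep; s[5]='x' seen -> skip; s[6]='s' new -> keep; s[7]='x' seen -> skip; s[8]='i' seen -> skip
Result: iwxs


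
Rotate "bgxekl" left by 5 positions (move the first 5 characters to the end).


Input: 'bgxekl', shift = 5
Operation: split at index 5 and swap parts
Front part s[0:5] = 'bgxek'
Back part s[5:] = 'l'
Rotated = back + front = 'l' + 'bgxek'
Result: lbgxek


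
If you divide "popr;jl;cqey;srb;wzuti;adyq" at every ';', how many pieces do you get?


Input string: 'popr;jl;cqey;srb;wzuti;adyq'
Delimiter: ';'
Split result: 'popr', 'jl', 'cqey', 'srb', 'wzuti', 'adyq'
Number of parts: 6


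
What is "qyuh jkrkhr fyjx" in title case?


Input string: 'qyuh jkrkhr fyjx'
Operation: capitalize first letter of each word
Word transformations: 'qyuh'->'Qyuh', 'jkrkhr'->'Jkrkhr', 'fyjx'->'Fyjx'
Result: Qyuh Jkrkhr Fyjx


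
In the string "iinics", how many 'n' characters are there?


Input string: 'iinics'
Target character: 'n'
Scan each position: s[2]='n'
Matches found at indices: 2
Total: 1


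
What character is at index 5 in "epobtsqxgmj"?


Input string: 'epobtsqxgmj'
Operation: get character at index 5
Index mapping: s[0]='e', s[1]='p', s[2]='o', s[3]='b', s[4]='t', s[5]='s'
Result: 's'


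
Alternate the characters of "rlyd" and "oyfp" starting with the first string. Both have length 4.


String 1: 'rlyd'
String 2: 'oyfp'
Operation: alternate characters
Pairs: 'r'+'o', 'l'+'y', 'y'+'f', 'd'+'p'
Result: rolyyfdp


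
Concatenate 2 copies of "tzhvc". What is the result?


Input string: 'tzhvc'
Operation: repeat 2 times
Concatenation: 'tzhvc' + 'tzhvc'
Result: tzhvctzhvc


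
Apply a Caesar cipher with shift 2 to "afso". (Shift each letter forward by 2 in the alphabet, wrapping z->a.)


Input: 'afso', shift = 2
Operation: for each letter, (position + 2) mod 26
Mapping: 'a'(0+2=2)->'c', 'f'(5+2=7)->'h', 's'(18+2=20)->'u', 'o'(14+2=16)->'q'
Result: chuq


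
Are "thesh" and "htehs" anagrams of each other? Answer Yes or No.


String 1: 'thesh' -> sorted: 'ehhst'
String 2: 'htehs' -> sorted: 'ehhst'
Compare sorted forms: 'ehhst' == 'ehhst'
Anagram: Yes


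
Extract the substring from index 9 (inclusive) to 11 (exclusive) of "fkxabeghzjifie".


Input string: 'fkxabeghzjifie'
Operation: slice [9:11]
Extract characters: s[9]='j', s[10]='i'
Result: ji


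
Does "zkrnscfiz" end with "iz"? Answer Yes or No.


Input string: 'zkrnscfiz'
Suffix to check: 'iz'
Last 2 characters of input: 'iz'
Match: True
Result: Yes


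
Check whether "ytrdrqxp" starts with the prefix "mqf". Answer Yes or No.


Input string: 'ytrdrqxp'
Prefix to check: 'mqf'
First 3 characters of input: 'ytr'
Match: False
Result: No


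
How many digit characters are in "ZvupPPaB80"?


Input string: 'ZvupPPaB80'
Operation: count digit characters (0-9)
Scan: 'Z', 'v', 'u', 'p', 'P', 'P', 'a', 'B', '8'(digit), '0'(digit)
Digits found: 2
Result: 2


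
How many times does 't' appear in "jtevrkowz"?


Input string: 'jtevrkowz'
Target character: 't'
Scan each position: s[1]='t'
Matches found at indices: 1
Total: 1


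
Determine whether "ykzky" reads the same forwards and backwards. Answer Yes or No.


Input string: 'ykzky'
Reversed: 'ykzky'
Compare pairs: s[0]='y' vs s[4]='y' (match), s[1]='k' vs s[3]='k' (match)
Palindrome: Yes


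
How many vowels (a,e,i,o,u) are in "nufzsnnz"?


Input string: 'nufzsnnz'
Operation: count vowels (a, e, i, o, u)
Scan: s[0]='n', s[1]='u' (vowel), s[2]='f', s[3]='z', s[4]='s', s[5]='n', s[6]='n', s[7]='z'
Vowels found: 1
Result: 1


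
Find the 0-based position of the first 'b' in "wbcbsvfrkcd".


Input string: 'wbcbsvfrkcd'
Target: 'b'
Scanning left to right: s[0]='w', s[1]='b'
First match at index: 1


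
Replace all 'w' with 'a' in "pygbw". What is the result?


Input string: 'pygbw'
Operation: replace 'w' with 'a'
Positions of 'w': 4
After replacement: pygba


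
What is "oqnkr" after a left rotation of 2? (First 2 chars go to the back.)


Input: 'oqnkr', shift = 2
Operation: split at index 2 and swap parts
Front part s[0:2] = 'oq'
Back part s[2:] = 'nkr'
Rotated = back + front = 'nkr' + 'oq'
Result: nkroq


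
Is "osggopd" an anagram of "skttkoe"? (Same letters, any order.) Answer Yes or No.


String 1: 'skttkoe' -> sorted: 'ekkostt'
String 2: 'osggopd' -> sorted: 'dggoops'
Compare sorted forms: 'ekkostt' != 'dggoops'
Anagram: No


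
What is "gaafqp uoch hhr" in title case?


Input string: 'gaafqp uoch hhr'
Operation: capitalize first letter of each word
Word transformations: 'gaafqp'->'Gaafqp', 'uoch'->'Uoch', 'hhr'->'Hhr'
Result: Gaafqp Uoch Hhr


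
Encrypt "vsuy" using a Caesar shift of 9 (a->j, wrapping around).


Input: 'vsuy', shift = 9
Operation: for each letter, (position + 9) mod 26
Mapping: 'v'(21+9=30, 30 mod 26=4)->'e', 's'(18+9=27, 27 mod 26=1)->'b', 'u'(20+9=29, 29 mod 26=3)->'d', 'y'(24+9=33, 33 mod 26=7)->'h'
Result: ebdh


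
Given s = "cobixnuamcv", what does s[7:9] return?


Input string: 'cobixnuamcv'
Operation: slice [7:9]
Extract characters: s[7]='a', s[8]='m'
Result: am


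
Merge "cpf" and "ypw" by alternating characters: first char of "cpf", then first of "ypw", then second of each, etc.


String 1: 'cpf'
String 2: 'ypw'
Operation: alternate characters
Pairs: 'c'+'y', 'p'+'p', 'f'+'w'
Result: cyppfw


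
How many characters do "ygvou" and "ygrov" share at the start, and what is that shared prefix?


String 1: 'ygvou'
String 2: 'ygrov'
Compare position by position:
pos 0: 'y' vs 'y' match
pos 1: 'g' vs 'g' match
pos 2: 'v' vs 'r' differ -> stop
Longest common prefix: "yg" (length 2)


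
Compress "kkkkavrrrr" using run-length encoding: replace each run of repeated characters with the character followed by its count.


Input: 'kkkkavrrrr'
Operation: identify consecutive runs
Runs: 'kkkk' -> k4, 'a' -> a1, 'v' -> v1, 'rrrr' -> r4
Encoded: k4a1v1r4


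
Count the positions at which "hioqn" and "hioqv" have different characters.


String 1: 'hioqn'
String 2: 'hioqv'
Compare each position: pos 0: 'h'=='h', pos 1: 'i'=='i', pos 2: 'o'=='o', pos 3: 'q'=='q', pos 4: 'n'!='v'
Differing positions: 1
Hamming distance: 1


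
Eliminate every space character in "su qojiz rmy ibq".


Input string: 'su qojiz rmy ibq'
Operation: remove all spaces
Words: 'su', 'qojiz', 'rmy', 'ibq'
Join without spaces: suqojizrmyibq


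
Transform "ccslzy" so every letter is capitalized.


Input string: 'ccslzy'
Operation: convert each letter to uppercase
Mapping: 'c'->'C', 'c'->'C', 's'->'S', 'l'->'L', 'z'->'Z', 'y'->'Y'
Result: CCSLZY


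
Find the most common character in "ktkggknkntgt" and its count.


Input: 'ktkggknkntgt'
Operation: tally each character
Counts: 'g':3, 'k':4, 'n':2, 't':3
Maximum: 'k' appears 4 times


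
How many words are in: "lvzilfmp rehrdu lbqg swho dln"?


Input string: 'lvzilfmp rehrdu lbqg swho dln'
Operation: split by spaces
Words found: 'lvzilfmp', 'rehrdu', 'lbqg', 'swho', 'dln'
Word count: 5


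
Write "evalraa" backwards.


Input string: 'evalraa'
Operation: reverse character order
Original order: 'e' -> 'v' -> 'a' -> 'l' -> 'r' -> 'a' -> 'a'
Reversed order: 'a' -> 'a' -> 'r' -> 'l' -> 'a' -> 'v' -> 'e'
Result: aarlave


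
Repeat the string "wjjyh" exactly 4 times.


Input string: 'wjjyh'
Operation: repeat 4 times
Concatenation: 'wjjyh' + 'wjjyh' + 'wjjyh' + 'wjjyh'
Result: wjjyhwjjyhwjjyhwjjyh


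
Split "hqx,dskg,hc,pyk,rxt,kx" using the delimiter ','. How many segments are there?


Input string: 'hqx,dskg,hc,pyk,rxt,kx'
Delimiter: ','
Split result: 'hqx', 'dskg', 'hc', 'pyk', 'rxt', 'kx'
Number of parts: 6


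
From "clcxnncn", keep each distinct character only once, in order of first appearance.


Input: 'clcxnncn'
Operation: keep first occurrence of each character
Scan: s[0]='c' new -> keep; s[1]='l' new -> keep; s[2]='c' seen -> skip; s[3]='x' new -> keep; s[4]='n' new -> keep; s[5]='n' seen -> skip; s[6]='c' seen -> skip; s[7]='n' seen -> skip
Result: clxn


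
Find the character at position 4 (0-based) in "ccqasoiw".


Input string: 'ccqasoiw'
Operation: get character at index 4
Index mapping: s[0]='c', s[1]='c', s[2]='q', s[3]='a', s[4]='s'
Result: 's'


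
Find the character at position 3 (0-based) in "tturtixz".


Input string: 'tturtixz'
Operation: get character at index 3
Index mapping: s[0]='t', s[1]='t', s[2]='u', s[3]='r'
Result: 'r'


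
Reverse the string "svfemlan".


Input string: 'svfemlan'
Operation: reverse character order
Original order: 's' -> 'v' -> 'f' -> 'e' -> 'm' -> 'l' -> 'a' -> 'n'
Reversed order: 'n' -> 'a' -> 'l' -> 'm' -> 'e' -> 'f' -> 'v' -> 's'
Result: nalmefvs


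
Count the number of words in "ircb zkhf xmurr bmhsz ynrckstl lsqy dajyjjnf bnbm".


Input string: 'ircb zkhf xmurr bmhsz ynrckstl lsqy dajyjjnf bnbm'
Operation: split by spaces
Words found: 'ircb', 'zkhf', 'xmurr', 'bmhsz', 'ynrckstl', 'lsqy', 'dajyjjnf', 'bnbm'
Word count: 8


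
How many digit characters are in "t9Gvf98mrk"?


Input string: 't9Gvf98mrk'
Operation: count digit characters (0-9)
Scan: 't', '9'(digit), 'G', 'v', 'f', '9'(digit), '8'(digit), 'm', 'r', 'k'
Digits found: 3
Result: 3


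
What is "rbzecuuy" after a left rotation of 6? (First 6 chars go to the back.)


Input: 'rbzecuuy', shift = 6
Operation: split at index 6 and swap parts
Front part s[0:6] = 'rbzecu'
Back part s[6:] = 'uy'
Rotated = back + front = 'uy' + 'rbzecu'
Result: uyrbzecu


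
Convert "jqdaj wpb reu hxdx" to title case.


Input string: 'jqdaj wpb reu hxdx'
Operation: capitalize first letter of each word
Word transformations: 'jqdaj'->'Jqdaj', 'wpb'->'Wpb', 'reu'->'Reu', 'hxdx'->'Hxdx'
Result: Jqdaj Wpb Reu Hxdx


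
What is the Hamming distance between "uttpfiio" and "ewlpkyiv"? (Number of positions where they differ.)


String 1: 'uttpfiio'
String 2: 'ewlpkyiv'
Compare each position: pos 0: 'u'!='e', pos 1: 't'!='w', pos 2: 't'!='l', pos 3: 'p'=='p', pos 4: 'f'!='k', pos 5: 'i'!='y', pos 6: 'i'=='i', pos 7: 'o'!='v'
Differing positions: 6
Hamming distance: 6


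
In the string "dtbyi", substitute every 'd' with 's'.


Input string: 'dtbyi'
Operation: replace 'd' with 's'
Positions of 'd': 0
After replacement: stbyi


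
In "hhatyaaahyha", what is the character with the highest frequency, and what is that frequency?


Input: 'hhatyaaahyha'
Operation: tally each character
Counts: 'a':5, 'h':4, 't':1, 'y':2
Maximum: 'a' appears 5 times


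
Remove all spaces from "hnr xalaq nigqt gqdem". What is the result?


Input string: 'hnr xalaq nigqt gqdem'
Operation: remove all spaces
Words: 'hnr', 'xalaq', 'nigqt', 'gqdem'
Join without spaces: hnrxalaqnigqtgqdem


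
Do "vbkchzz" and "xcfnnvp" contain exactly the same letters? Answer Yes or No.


String 1: 'vbkchzz' -> sorted: 'bchkvzz'
String 2: 'xcfnnvp' -> sorted: 'cfnnpvx'
Compare sorted forms: 'bchkvzz' != 'cfnnpvx'
Anagram: No


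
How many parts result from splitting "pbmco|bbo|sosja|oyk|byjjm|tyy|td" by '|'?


Input string: 'pbmco|bbo|sosja|oyk|byjjm|tyy|td'
Delimiter: '|'
Split result: 'pbmco', 'bbo', 'sosja', 'oyk', 'byjjm', 'tyy', 'td'
Number of parts: 7


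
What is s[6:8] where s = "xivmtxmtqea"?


Input string: 'xivmtxmtqea'
Operation: slice [6:8]
Extract characters: s[6]='m', s[7]='t'
Result: mt


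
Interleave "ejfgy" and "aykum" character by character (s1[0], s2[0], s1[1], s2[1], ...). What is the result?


String 1: 'ejfgy'
String 2: 'aykum'
Operation: alternate characters
Pairs: 'e'+'a', 'j'+'y', 'f'+'k', 'g'+'u', 'y'+'m'
Result: eajyfkguym


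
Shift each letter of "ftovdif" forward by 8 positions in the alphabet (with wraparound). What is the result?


Input: 'ftovdif', shift = 8
Operation: for each letter, (position + 8) mod 26
Mapping: 'f'(5+8=13)->'n', 't'(19+8=27, 27 mod 26=1)->'b', 'o'(14+8=22)->'w', 'v'(21+8=29, 29 mod 26=3)->'d', 'd'(3+8=11)->'l', 'i'(8+8=16)->'q', 'f'(5+8=13)->'n'
Result: nbwdlqn


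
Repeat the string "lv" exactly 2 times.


Input string: 'lv'
Operation: repeat 2 times
Concatenation: 'lv' + 'lv'
Result: lvlv


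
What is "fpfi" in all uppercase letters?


Input string: 'fpfi'
Operation: convert each letter to uppercase
Mapping: 'f'->'F', 'p'->'P', 'f'->'F', 'i'->'I'
Result: FPFI


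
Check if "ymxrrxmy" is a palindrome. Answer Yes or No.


Input string: 'ymxrrxmy'
Reversed: 'ymxrrxmy'
Compare pairs: s[0]='y' vs s[7]='y' (match), s[1]='m' vs s[6]='m' (match), s[2]='x' vs s[5]='x' (match), s[3]='r' vs s[4]='r' (match)
Palindrome: Yes


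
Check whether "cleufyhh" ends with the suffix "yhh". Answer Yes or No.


Input string: 'cleufyhh'
Suffix to check: 'yhh'
Last 3 characters of input: 'yhh'
Match: True
Result: Yes


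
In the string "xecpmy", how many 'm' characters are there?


Input string: 'xecpmy'
Target character: 'm'
Scan each position: s[4]='m'
Matches found at indices: 4
Total: 1


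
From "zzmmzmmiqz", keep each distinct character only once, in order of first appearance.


Input: 'zzmmzmmiqz'
Operation: keep first occurrence of each character
Scan: s[0]='z' new -> keep; s[1]='z' seen -> skip; s[2]='m' new -> keep; s[3]='m' seen -> skip; s[4]='z' seen -> skip; s[5]='m' seen -> skip; s[6]='m' seen -> skip; s[7]='i' new -> keep; s[8]='q' new -> keep; s[9]='z' seen -> skip
Result: zmiq


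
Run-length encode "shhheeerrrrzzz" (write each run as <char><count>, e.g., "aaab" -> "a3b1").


Input: 'shhheeerrrrzzz'
Operation: identify consecutive runs
Runs: 's' -> s1, 'hhh' -> h3, 'eee' -> e3, 'rrrr' -> r4, 'zzz' -> z3
Encoded: s1h3e3r4z3


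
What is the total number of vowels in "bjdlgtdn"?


Input string: 'bjdlgtdn'
Operation: count vowels (a, e, i, o, u)
Scan: s[0]='b', s[1]='j', s[2]='d', s[3]='l', s[4]='g', s[5]='t', s[6]='d', s[7]='n'
Vowels found: 0
Result: 0


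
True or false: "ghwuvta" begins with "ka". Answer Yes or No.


Input string: 'ghwuvta'
Prefix to check: 'ka'
First 2 characters of input: 'gh'
Match: False
Result: No


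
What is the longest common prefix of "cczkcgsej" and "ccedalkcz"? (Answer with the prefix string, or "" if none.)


String 1: 'cczkcgsej'
String 2: 'ccedalkcz'
Compare position by position:
pos 0: 'c' vs 'c' match
pos 1: 'c' vs 'c' match
pos 2: 'z' vs 'e' differ -> stop
Longest common prefix: "cc" (length 2)


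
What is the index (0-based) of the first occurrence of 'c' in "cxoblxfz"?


Input string: 'cxoblxfz'
Target: 'c'
Scanning left to right: s[0]='c'
First match at index: 0


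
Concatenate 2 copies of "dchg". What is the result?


Input string: 'dchg'
Operation: repeat 2 times
Concatenation: 'dchg' + 'dchg'
Result: dchgdchg


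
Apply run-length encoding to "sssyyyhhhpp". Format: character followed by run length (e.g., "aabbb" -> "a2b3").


Input: 'sssyyyhhhpp'
Operation: identify consecutive runs
Runs: 'sss' -> s3, 'yyy' -> y3, 'hhh' -> h3, 'pp' -> p2
Encoded: s3y3h3p2


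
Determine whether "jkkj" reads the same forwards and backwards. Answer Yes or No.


Input string: 'jkkj'
Reversed: 'jkkj'
Compare pairs: s[0]='j' vs s[3]='j' (match), s[1]='k' vs s[2]='k' (match)
Palindrome: Yes


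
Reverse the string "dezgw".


Input string: 'dezgw'
Operation: reverse character order
Original order: 'd' -> 'e' -> 'z' -> 'g' -> 'w'
Reversed order: 'w' -> 'g' -> 'z' -> 'e' -> 'd'
Result: wgzed


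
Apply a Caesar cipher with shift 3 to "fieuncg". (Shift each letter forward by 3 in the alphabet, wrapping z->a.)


Input: 'fieuncg', shift = 3
Operation: for each letter, (position + 3) mod 26
Mapping: 'f'(5+3=8)->'i', 'i'(8+3=11)->'l', 'e'(4+3=7)->'h', 'u'(20+3=23)->'x', 'n'(13+3=16)->'q', 'c'(2+3=5)->'f', 'g'(6+3=9)->'j'
Result: ilhxqfj


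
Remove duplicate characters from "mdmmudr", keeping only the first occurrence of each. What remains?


Input: 'mdmmudr'
Operation: keep first occurrence of each character
Scan: s[0]='m' new -> keep; s[1]='d' new -> keep; s[2]='m' seen -> skip; s[3]='m' seen -> skip; s[4]='u' new -> keep; s[5]='d' seen -> skip; s[6]='r' new -> keep
Result: mdur


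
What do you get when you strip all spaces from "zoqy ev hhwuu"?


Input string: 'zoqy ev hhwuu'
Operation: remove all spaces
Words: 'zoqy', 'ev', 'hhwuu'
Join without spaces: zoqyevhhwuu


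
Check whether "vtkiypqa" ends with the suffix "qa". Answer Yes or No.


Input string: 'vtkiypqa'
Suffix to check: 'qa'
Last 2 characters of input: 'qa'
Match: True
Result: Yes


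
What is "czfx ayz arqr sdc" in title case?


Input string: 'czfx ayz arqr sdc'
Operation: capitalize first letter of each word
Word transformations: 'czfx'->'Czfx', 'ayz'->'Ayz', 'arqr'->'Arqr', 'sdc'->'Sdc'
Result: Czfx Ayz Arqr Sdc


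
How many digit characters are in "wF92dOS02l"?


Input string: 'wF92dOS02l'
Operation: count digit characters (0-9)
Scan: 'w', 'F', '9'(digit), '2'(digit), 'd', 'O', 'S', '0'(digit), '2'(digit), 'l'
Digits found: 4
Result: 4


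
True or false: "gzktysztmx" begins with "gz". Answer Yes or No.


Input string: 'gzktysztmx'
Prefix to check: 'gz'
First 2 characters of input: 'gz'
Match: True
Result: Yes


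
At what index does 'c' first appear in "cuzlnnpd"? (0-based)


Input string: 'cuzlnnpd'
Target: 'c'
Scanning left to right: s[0]='c'
First match at index: 0


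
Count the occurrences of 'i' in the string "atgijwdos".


Input string: 'atgijwdos'
Target character: 'i'
Scan each position: s[3]='i'
Matches found at indices: 3
Total: 1


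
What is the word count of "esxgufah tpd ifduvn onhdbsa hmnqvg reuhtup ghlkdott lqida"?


Input string: 'esxgufah tpd ifduvn onhdbsa hmnqvg reuhtup ghlkdott lqida'
Operation: split by spaces
Words found: 'esxgufah', 'tpd', 'ifduvn', 'onhdbsa', 'hmnqvg', 'reuhtup', 'ghlkdott', 'lqida'
Word count: 8


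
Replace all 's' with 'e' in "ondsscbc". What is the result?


Input string: 'ondsscbc'
Operation: replace 's' with 'e'
Positions of 's': 3, 4
After replacement: ondeecbc


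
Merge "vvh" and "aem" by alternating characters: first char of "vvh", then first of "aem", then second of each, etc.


String 1: 'vvh'
String 2: 'aem'
Operation: alternate characters
Pairs: 'v'+'a', 'v'+'e', 'h'+'m'
Result: vavehm


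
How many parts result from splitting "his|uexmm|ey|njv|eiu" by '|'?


Input string: 'his|uexmm|ey|njv|eiu'
Delimiter: '|'
Split result: 'his', 'uexmm', 'ey', 'njv', 'eiu'
Number of parts: 5


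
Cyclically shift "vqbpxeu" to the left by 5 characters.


Input: 'vqbpxeu', shift = 5
Operation: split at index 5 and swap parts
Front part s[0:5] = 'vqbpx'
Back part s[5:] = 'eu'
Rotated = back + front = 'eu' + 'vqbpx'
Result: euvqbpx


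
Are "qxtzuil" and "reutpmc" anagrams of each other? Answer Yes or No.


String 1: 'qxtzuil' -> sorted: 'ilqtuxz'
String 2: 'reutpmc' -> sorted: 'cemprtu'
Compare sorted forms: 'ilqtuxz' != 'cemprtu'
Anagram: No


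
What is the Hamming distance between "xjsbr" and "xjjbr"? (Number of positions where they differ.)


String 1: 'xjsbr'
String 2: 'xjjbr'
Compare each position: pos 0: 'x'=='x', pos 1: 'j'=='j', pos 2: 's'!='j', pos 3: 'b'=='b', pos 4: 'r'=='r'
Differing positions: 1
Hamming distance: 1


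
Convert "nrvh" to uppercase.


Input string: 'nrvh'
Operation: convert each letter to uppercase
Mapping: 'n'->'N', 'r'->'R', 'v'->'V', 'h'->'H'
Result: NRVH


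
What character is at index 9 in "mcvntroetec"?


Input string: 'mcvntroetec'
Operation: get character at index 9
Index mapping: s[0]='m', s[1]='c', s[2]='v', s[3]='n', s[4]='t', s[5]='r', s[6]='o', s[7]='e', s[8]='t', s[9]='e'
Result: 'e'


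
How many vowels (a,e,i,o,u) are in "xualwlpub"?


Input string: 'xualwlpub'
Operation: count vowels (a, e, i, o, u)
Scan: s[0]='x', s[1]='u' (vowel), s[2]='a' (vowel), s[3]='l', s[4]='w', s[5]='l', s[6]='p', s[7]='u' (vowel), s[8]='b'
Vowels found: 3
Result: 3


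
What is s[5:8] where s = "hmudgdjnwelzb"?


Input string: 'hmudgdjnwelzb'
Operation: slice [5:8]
Extract characters: s[5]='d', s[6]='j', s[7]='n'
Result: djn


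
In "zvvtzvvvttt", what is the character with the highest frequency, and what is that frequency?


Input: 'zvvtzvvvttt'
Operation: tally each character
Counts: 't':4, 'v':5, 'z':2
Maximum: 'v' appears 5 times


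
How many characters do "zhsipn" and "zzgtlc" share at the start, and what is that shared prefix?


String 1: 'zhsipn'
String 2: 'zzgtlc'
Compare position by position:
pos 0: 'z' vs 'z' match
pos 1: 'h' vs 'z' differ -> stop
Longest common prefix: "z" (length 1)


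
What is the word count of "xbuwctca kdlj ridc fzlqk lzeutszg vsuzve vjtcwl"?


Input string: 'xbuwctca kdlj ridc fzlqk lzeutszg vsuzve vjtcwl'
Operation: split by spaces
Words found: 'xbuwctca', 'kdlj', 'ridc', 'fzlqk', 'lzeutszg', 'vsuzve', 'vjtcwl'
Word count: 7


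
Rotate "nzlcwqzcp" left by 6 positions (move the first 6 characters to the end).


Input: 'nzlcwqzcp', shift = 6
Operation: split at index 6 and swap parts
Front part s[0:6] = 'nzlcwq'
Back part s[6:] = 'zcp'
Rotated = back + front = 'zcp' + 'nzlcwq'
Result: zcpnzlcwq


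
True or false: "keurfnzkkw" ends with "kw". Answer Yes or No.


Input string: 'keurfnzkkw'
Suffix to check: 'kw'
Last 2 characters of input: 'kw'
Match: True
Result: Yes


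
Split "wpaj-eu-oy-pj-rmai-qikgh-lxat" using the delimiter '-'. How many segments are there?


Input string: 'wpaj-eu-oy-pj-rmai-qikgh-lxat'
Delimiter: '-'
Split result: 'wpaj', 'eu', 'oy', 'pj', 'rmai', 'qikgh', 'lxat'
Number of parts: 7


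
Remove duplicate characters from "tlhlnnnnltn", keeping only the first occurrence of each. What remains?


Input: 'tlhlnnnnltn'
Operation: keep first occurrence of each character
Scan: s[0]='t' new -> keep; s[1]='l' new -> keep; s[2]='h' new -> keep; s[3]='l' seen -> skip; s[4]='n' new -> keep; s[5]='n' seen -> skip; s[6]='n' seen -> skip; s[7]='n' seen -> skip; s[8]='l' seen -> skip; s[9]='t' seen -> skip; s[10]='n' seen -> skip
Result: tlhn


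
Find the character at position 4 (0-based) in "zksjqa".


Input string: 'zksjqa'
Operation: get character at index 4
Index mapping: s[0]='z', s[1]='k', s[2]='s', s[3]='j', s[4]='q'
Result: 'q'


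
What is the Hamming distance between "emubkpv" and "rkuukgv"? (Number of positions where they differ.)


String 1: 'emubkpv'
String 2: 'rkuukgv'
Compare each position: pos 0: 'e'!='r', pos 1: 'm'!='k', pos 2: 'u'=='u', pos 3: 'b'!='u', pos 4: 'k'=='k', pos 5: 'p'!='g', pos 6: 'v'=='v'
Differing positions: 4
Hamming distance: 4


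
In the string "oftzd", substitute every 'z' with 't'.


Input string: 'oftzd'
Operation: replace 'z' with 't'
Positions of 'z': 3
After replacement: ofttd


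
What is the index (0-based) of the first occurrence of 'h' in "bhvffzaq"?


Input string: 'bhvffzaq'
Target: 'h'
Scanning left to right: s[0]='b', s[1]='h'
First match at index: 1


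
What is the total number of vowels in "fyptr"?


Input string: 'fyptr'
Operation: count vowels (a, e, i, o, u)
Scan: s[0]='f', s[1]='y', s[2]='p', s[3]='t', s[4]='r'
Vowels found: 0
Result: 0


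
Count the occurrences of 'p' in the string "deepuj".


Input string: 'deepuj'
Target character: 'p'
Scan each position: s[3]='p'
Matches found at indices: 3
Total: 1


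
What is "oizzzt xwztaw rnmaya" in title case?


Input string: 'oizzzt xwztaw rnmaya'
Operation: capitalize first letter of each word
Word transformations: 'oizzzt'->'Oizzzt', 'xwztaw'->'Xwztaw', 'rnmaya'->'Rnmaya'
Result: Oizzzt Xwztaw Rnmaya


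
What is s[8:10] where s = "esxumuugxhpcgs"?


Input string: 'esxumuugxhpcgs'
Operation: slice [8:10]
Extract characters: s[8]='x', s[9]='h'
Result: xh


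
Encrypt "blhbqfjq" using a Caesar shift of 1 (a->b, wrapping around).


Input: 'blhbqfjq', shift = 1
Operation: for each letter, (position + 1) mod 26
Mapping: 'b'(1+1=2)->'c', 'l'(11+1=12)->'m', 'h'(7+1=8)->'i', 'b'(1+1=2)->'c', 'q'(16+1=17)->'r', 'f'(5+1=6)->'g', 'j'(9+1=10)->'k', 'q'(16+1=17)->'r'
Result: cmicrgkr


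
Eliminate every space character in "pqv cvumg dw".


Input string: 'pqv cvumg dw'
Operation: remove all spaces
Words: 'pqv', 'cvumg', 'dw'
Join without spaces: pqvcvumgdw


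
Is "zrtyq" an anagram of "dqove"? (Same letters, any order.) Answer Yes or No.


String 1: 'dqove' -> sorted: 'deoqv'
String 2: 'zrtyq' -> sorted: 'qrtyz'
Compare sorted forms: 'deoqv' != 'qrtyz'
Anagram: No


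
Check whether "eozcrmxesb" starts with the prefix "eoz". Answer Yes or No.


Input string: 'eozcrmxesb'
Prefix to check: 'eoz'
First 3 characters of input: 'eoz'
Match: True
Result: Yes


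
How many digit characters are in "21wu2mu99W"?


Input string: '21wu2mu99W'
Operation: count digit characters (0-9)
Scan: '2'(digit), '1'(digit), 'w', 'u', '2'(digit), 'm', 'u', '9'(digit), '9'(digit), 'W'
Digits found: 5
Result: 5


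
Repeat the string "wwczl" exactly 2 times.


Input string: 'wwczl'
Operation: repeat 2 times
Concatenation: 'wwczl' + 'wwczl'
Result: wwczlwwczl


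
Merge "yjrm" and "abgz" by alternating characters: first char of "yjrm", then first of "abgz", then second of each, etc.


String 1: 'yjrm'
String 2: 'abgz'
Operation: alternate characters
Pairs: 'y'+'a', 'j'+'b', 'r'+'g', 'm'+'z'
Result: yajbrgmz


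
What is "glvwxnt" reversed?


Input string: 'glvwxnt'
Operation: reverse character order
Original order: 'g' -> 'l' -> 'v' -> 'w' -> 'x' -> 'n' -> 't'
Reversed order: 't' -> 'n' -> 'x' -> 'w' -> 'v' -> 'l' -> 'g'
Result: tnxwvlg


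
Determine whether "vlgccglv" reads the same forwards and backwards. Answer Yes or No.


Input string: 'vlgccglv'
Reversed: 'vlgccglv'
Compare pairs: s[0]='v' vs s[7]='v' (match), s[1]='l' vs s[6]='l' (match), s[2]='g' vs s[5]='g' (match), s[3]='c' vs s[4]='c' (match)
Palindrome: Yes


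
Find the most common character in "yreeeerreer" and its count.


Input: 'yreeeerreer'
Operation: tally each character
Counts: 'e':6, 'r':4, 'y':1
Maximum: 'e' appears 6 times


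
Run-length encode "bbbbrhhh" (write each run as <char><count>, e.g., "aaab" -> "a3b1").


Input: 'bbbbrhhh'
Operation: identify consecutive runs
Runs: 'bbbb' -> b4, 'r' -> r1, 'hhh' -> h3
Encoded: b4r1h3


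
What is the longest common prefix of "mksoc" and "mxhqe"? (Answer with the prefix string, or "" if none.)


String 1: 'mksoc'
String 2: 'mxhqe'
Compare position by position:
pos 0: 'm' vs 'm' match
pos 1: 'k' vs 'x' differ -> stop
Longest common prefix: "m" (length 1)


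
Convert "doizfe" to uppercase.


Input string: 'doizfe'
Operation: convert each letter to uppercase
Mapping: 'd'->'D', 'o'->'O', 'i'->'I', 'z'->'Z', 'f'->'F', 'e'->'E'
Result: DOIZFE


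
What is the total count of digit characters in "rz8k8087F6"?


Input string: 'rz8k8087F6'
Operation: count digit characters (0-9)
Scan: 'r', 'z', '8'(digit), 'k', '8'(digit), '0'(digit), '8'(digit), '7'(digit), 'F', '6'(digit)
Digits found: 6
Result: 6


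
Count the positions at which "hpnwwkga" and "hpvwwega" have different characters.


String 1: 'hpnwwkga'
String 2: 'hpvwwega'
Compare each position: pos 0: 'h'=='h', pos 1: 'p'=='p', pos 2: 'n'!='v', pos 3: 'w'=='w', pos 4: 'w'=='w', pos 5: 'k'!='e', pos 6: 'g'=='g', pos 7: 'a'=='a'
Differing positions: 2
Hamming distance: 2


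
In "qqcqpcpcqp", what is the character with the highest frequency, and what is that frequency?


Input: 'qqcqpcpcqp'
Operation: tally each character
Counts: 'c':3, 'p':3, 'q':4
Maximum: 'q' appears 4 times


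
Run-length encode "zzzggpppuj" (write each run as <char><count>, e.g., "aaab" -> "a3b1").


Input: 'zzzggpppuj'
Operation: identify consecutive runs
Runs: 'zzz' -> z3, 'gg' -> g2, 'ppp' -> p3, 'u' -> u1, 'j' -> j1
Encoded: z3g2p3u1j1


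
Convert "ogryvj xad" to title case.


Input string: 'ogryvj xad'
Operation: capitalize first letter of each word
Word transformations: 'ogryvj'->'Ogryvj', 'xad'->'Xad'
Result: Ogryvj Xad


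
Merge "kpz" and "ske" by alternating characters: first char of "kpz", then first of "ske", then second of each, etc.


String 1: 'kpz'
String 2: 'ske'
Operation: alternate characters
Pairs: 'k'+'s', 'p'+'k', 'z'+'e'
Result: kspkze


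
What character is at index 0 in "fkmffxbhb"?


Input string: 'fkmffxbhb'
Operation: get character at index 0
Index mapping: s[0]='f'
Result: 'f'


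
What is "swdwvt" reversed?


Input string: 'swdwvt'
Operation: reverse character order
Original order: 's' -> 'w' -> 'd' -> 'w' -> 'v' -> 't'
Reversed order: 't' -> 'v' -> 'w' -> 'd' -> 'w' -> 's'
Result: tvwdws


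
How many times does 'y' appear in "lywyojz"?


Input string: 'lywyojz'
Target character: 'y'
Scan each position: s[1]='y', s[3]='y'
Matches found at indices: 1, 3
Total: 2


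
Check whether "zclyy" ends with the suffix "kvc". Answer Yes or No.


Input string: 'zclyy'
Suffix to check: 'kvc'
Last 3 characters of input: 'lyy'
Match: False
Result: No


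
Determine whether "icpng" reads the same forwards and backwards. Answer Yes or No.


Input string: 'icpng'
Reversed: 'gnpci'
Compare pairs: s[0]='i' vs s[4]='g' (mismatch), s[1]='c' vs s[3]='n' (mismatch)
Palindrome: No


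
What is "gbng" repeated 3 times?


Input string: 'gbng'
Operation: repeat 3 times
Concatenation: 'gbng' + 'gbng' + 'gbng'
Result: gbnggbnggbng


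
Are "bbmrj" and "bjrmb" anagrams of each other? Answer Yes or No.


String 1: 'bbmrj' -> sorted: 'bbjmr'
String 2: 'bjrmb' -> sorted: 'bbjmr'
Compare sorted forms: 'bbjmr' == 'bbjmr'
Anagram: Yes


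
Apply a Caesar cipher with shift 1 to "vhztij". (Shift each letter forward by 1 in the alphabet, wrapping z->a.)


Input: 'vhztij', shift = 1
Operation: for each letter, (position + 1) mod 26
Mapping: 'v'(21+1=22)->'w', 'h'(7+1=8)->'i', 'z'(25+1=26, 26 mod 26=0)->'a', 't'(19+1=20)->'u', 'i'(8+1=9)->'j', 'j'(9+1=10)->'k'
Result: wiaujk


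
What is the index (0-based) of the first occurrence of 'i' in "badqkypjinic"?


Input string: 'badqkypjinic'
Target: 'i'
Scanning left to right: s[0]='b', s[1]='a', s[2]='d', s[3]='q', s[4]='k', s[5]='y', s[6]='p', s[7]='j', s[8]='i'
First match at index: 8


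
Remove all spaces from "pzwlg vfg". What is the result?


Input string: 'pzwlg vfg'
Operation: remove all spaces
Words: 'pzwlg', 'vfg'
Join without spaces: pzwlgvfg


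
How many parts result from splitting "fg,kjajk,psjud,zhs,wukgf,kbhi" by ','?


Input string: 'fg,kjajk,psjud,zhs,wukgf,kbhi'
Delimiter: ','
Split result: 'fg', 'kjajk', 'psjud', 'zhs', 'wukgf', 'kbhi'
Number of parts: 6


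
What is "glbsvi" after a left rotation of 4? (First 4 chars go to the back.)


Input: 'glbsvi', shift = 4
Operation: split at index 4 and swap parts
Front part s[0:4] = 'glbs'
Back part s[4:] = 'vi'
Rotated = back + front = 'vi' + 'glbs'
Result: viglbs


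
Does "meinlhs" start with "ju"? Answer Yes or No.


Input string: 'meinlhs'
Prefix to check: 'ju'
First 2 characters of input: 'me'
Match: False
Result: No


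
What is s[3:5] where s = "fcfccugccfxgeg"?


Input string: 'fcfccugccfxgeg'
Operation: slice [3:5]
Extract characters: s[3]='c', s[4]='c'
Result: cc


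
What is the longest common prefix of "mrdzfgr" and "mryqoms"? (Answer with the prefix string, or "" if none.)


String 1: 'mrdzfgr'
String 2: 'mryqoms'
Compare position by position:
pos 0: 'm' vs 'm' match
pos 1: 'r' vs 'r' match
pos 2: 'd' vs 'y' differ -> stop
Longest common prefix: "mr" (length 2)


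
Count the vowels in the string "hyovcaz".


Input string: 'hyovcaz'
Operation: count vowels (a, e, i, o, u)
Scan: s[0]='h', s[1]='y', s[2]='o' (vowel), s[3]='v', s[4]='c', s[5]='a' (vowel), s[6]='z'
Vowels found: 2
Result: 2


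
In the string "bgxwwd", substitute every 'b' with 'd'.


Input string: 'bgxwwd'
Operation: replace 'b' with 'd'
Positions of 'b': 0
After replacement: dgxwwd


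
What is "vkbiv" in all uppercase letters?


Input string: 'vkbiv'
Operation: convert each letter to uppercase
Mapping: 'v'->'V', 'k'->'K', 'b'->'B', 'i'->'I', 'v'->'V'
Result: VKBIV


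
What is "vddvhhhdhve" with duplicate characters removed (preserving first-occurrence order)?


Input: 'vddvhhhdhve'
Operation: keep first occurrence of each character
Scan: s[0]='v' new -> keep; s[1]='d' new -> keep; s[2]='d' seen -> skip; s[3]='v' seen -> skip; s[4]='h' new -> keep; s[5]='h' seen -> skip; s[6]='h' seen -> skip; s[7]='d' seen -> skip; s[8]='h' seen -> skip; s[9]='v' seen -> skip; s[10]='e' new -> keep
Result: vdhe


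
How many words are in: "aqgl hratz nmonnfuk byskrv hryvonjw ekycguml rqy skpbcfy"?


Input string: 'aqgl hratz nmonnfuk byskrv hryvonjw ekycguml rqy skpbcfy'
Operation: split by spaces
Words found: 'aqgl', 'hratz', 'nmonnfuk', 'byskrv', 'hryvonjw', 'ekycguml', 'rqy', 'skpbcfy'
Word count: 8


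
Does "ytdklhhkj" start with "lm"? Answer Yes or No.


Input string: 'ytdklhhkj'
Prefix to check: 'lm'
First 2 characters of input: 'yt'
Match: False
Result: No


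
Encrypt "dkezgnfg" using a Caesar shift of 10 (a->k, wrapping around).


Input: 'dkezgnfg', shift = 10
Operation: for each letter, (position + 10) mod 26
Mapping: 'd'(3+10=13)->'n', 'k'(10+10=20)->'u', 'e'(4+10=14)->'o', 'z'(25+10=35, 35 mod 26=9)->'j', 'g'(6+10=16)->'q', 'n'(13+10=23)->'x', 'f'(5+10=15)->'p', 'g'(6+10=16)->'q'
Result: nuojqxpq


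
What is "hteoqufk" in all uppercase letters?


Input string: 'hteoqufk'
Operation: convert each letter to uppercase
Mapping: 'h'->'H', 't'->'T', 'e'->'E', 'o'->'O', 'q'->'Q', 'u'->'U', 'f'->'F', 'k'->'K'
Result: HTEOQUFK
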